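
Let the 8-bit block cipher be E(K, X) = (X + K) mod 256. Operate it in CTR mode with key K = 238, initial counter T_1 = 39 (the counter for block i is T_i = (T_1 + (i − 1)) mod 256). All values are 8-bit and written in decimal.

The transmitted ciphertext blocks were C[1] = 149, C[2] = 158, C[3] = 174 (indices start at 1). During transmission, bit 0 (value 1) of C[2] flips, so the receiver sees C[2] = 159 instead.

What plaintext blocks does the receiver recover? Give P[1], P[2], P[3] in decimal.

CTR decryption: S_i = E(K, T_i) where T_i is the counter for block i; P_i = C_i ⊕ S_i.
Only C[2] changed, to 159. In CTR, a change in C_i flips the same bit in P_i only; the keystream is unaffected. Decrypting the received ciphertext:
P[1]: T = 39, S = E(K, T) = 21; 149 ⊕ 21 = 128.
P[2]: T = 40, S = E(K, T) = 22; 159 ⊕ 22 = 137.
P[3]: T = 41, S = E(K, T) = 23; 174 ⊕ 23 = 185.
Blocks that differ from the original plaintext: P[2].

P[1] = 128, P[2] = 137, P[3] = 185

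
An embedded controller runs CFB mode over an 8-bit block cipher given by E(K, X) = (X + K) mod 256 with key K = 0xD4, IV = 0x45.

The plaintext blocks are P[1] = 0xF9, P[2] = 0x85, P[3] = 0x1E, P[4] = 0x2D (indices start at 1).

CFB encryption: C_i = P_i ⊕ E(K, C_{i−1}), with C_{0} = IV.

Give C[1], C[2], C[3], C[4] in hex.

C[1] = 0xE0, C[2] = 0x31, C[3] = 0x1B, C[4] = 0xC2

C[1]: E(K, 0x45) = 0x19; 0xF9 ⊕ 0x19 = 0xE0.
C[2]: E(K, 0xE0) = 0xB4; 0x85 ⊕ 0xB4 = 0x31.
C[3]: E(K, 0x31) = 0x05; 0x1E ⊕ 0x05 = 0x1B.
C[4]: E(K, 0x1B) = 0xEF; 0x2D ⊕ 0xEF = 0xC2.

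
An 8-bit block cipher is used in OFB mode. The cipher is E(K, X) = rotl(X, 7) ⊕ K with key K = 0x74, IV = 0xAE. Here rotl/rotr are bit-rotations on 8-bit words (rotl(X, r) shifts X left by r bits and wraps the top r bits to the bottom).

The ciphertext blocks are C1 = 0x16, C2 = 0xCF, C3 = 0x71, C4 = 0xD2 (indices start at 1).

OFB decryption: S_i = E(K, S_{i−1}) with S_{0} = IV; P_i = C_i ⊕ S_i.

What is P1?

P1 = 0x35

P1: S = E(K, 0xAE) = 0x23; 0x16 ⊕ 0x23 = 0x35.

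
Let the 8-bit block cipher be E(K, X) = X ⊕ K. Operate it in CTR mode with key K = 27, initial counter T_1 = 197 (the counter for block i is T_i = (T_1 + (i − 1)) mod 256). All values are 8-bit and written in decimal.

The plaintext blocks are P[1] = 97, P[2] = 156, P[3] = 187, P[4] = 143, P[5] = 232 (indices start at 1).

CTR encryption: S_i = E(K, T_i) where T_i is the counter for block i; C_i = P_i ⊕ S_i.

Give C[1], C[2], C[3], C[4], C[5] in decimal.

C[1] = 191, C[2] = 65, C[3] = 103, C[4] = 92, C[5] = 58

C[1]: T = 197, S = E(K, T) = 222; 97 ⊕ 222 = 191.
C[2]: T = 198, S = E(K, T) = 221; 156 ⊕ 221 = 65.
C[3]: T = 199, S = E(K, T) = 220; 187 ⊕ 220 = 103.
C[4]: T = 200, S = E(K, T) = 211; 143 ⊕ 211 = 92.
C[5]: T = 201, S = E(K, T) = 210; 232 ⊕ 210 = 58.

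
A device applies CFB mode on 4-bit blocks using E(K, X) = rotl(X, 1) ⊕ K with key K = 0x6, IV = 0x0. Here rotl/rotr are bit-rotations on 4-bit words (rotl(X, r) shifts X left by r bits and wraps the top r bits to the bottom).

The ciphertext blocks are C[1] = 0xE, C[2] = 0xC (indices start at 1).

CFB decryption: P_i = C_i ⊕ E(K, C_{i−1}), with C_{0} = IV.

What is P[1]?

P[1]: E(K, 0x0) = 0x6; 0xE ⊕ 0x6 = 0x8.

P[1] = 0x8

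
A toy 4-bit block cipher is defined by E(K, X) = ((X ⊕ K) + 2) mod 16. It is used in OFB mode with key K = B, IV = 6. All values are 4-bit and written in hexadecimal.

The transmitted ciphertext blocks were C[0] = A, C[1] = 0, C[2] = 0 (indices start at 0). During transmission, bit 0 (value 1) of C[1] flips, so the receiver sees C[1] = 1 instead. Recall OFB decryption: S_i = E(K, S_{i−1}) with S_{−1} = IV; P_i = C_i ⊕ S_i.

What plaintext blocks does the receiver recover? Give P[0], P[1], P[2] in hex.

P[0] = 5, P[1] = 7, P[2] = F

Only C[1] changed, to 1. In OFB, a change in C_i flips the same bit in P_i only; the keystream is unaffected. Decrypting the received ciphertext:
P[0]: S = E(K, 6) = F; A ⊕ F = 5.
P[1]: S = E(K, F) = 6; 1 ⊕ 6 = 7.
P[2]: S = E(K, 6) = F; 0 ⊕ F = F.
Blocks that differ from the original plaintext: P[1].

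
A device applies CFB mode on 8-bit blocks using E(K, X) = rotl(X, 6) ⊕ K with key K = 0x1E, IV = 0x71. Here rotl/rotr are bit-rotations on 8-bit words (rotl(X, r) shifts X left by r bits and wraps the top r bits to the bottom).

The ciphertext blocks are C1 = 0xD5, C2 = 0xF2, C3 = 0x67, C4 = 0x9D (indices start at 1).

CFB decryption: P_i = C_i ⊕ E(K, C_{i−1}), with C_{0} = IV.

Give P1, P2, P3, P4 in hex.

P1: E(K, 0x71) = 0x42; 0xD5 ⊕ 0x42 = 0x97.
P2: E(K, 0xD5) = 0x6B; 0xF2 ⊕ 0x6B = 0x99.
P3: E(K, 0xF2) = 0xA2; 0x67 ⊕ 0xA2 = 0xC5.
P4: E(K, 0x67) = 0xC7; 0x9D ⊕ 0xC7 = 0x5A.

P1 = 0x97, P2 = 0x99, P3 = 0xC5, P4 = 0x5A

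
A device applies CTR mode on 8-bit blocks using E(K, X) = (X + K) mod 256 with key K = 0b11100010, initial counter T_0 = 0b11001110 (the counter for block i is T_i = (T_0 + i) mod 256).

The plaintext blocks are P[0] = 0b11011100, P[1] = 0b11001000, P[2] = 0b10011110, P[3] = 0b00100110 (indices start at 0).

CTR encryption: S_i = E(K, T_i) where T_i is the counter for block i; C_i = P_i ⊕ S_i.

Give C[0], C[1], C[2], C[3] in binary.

C[0]: T = 0b11001110, S = E(K, T) = 0b10110000; 0b11011100 ⊕ 0b10110000 = 0b01101100.
C[1]: T = 0b11001111, S = E(K, T) = 0b10110001; 0b11001000 ⊕ 0b10110001 = 0b01111001.
C[2]: T = 0b11010000, S = E(K, T) = 0b10110010; 0b10011110 ⊕ 0b10110010 = 0b00101100.
C[3]: T = 0b11010001, S = E(K, T) = 0b10110011; 0b00100110 ⊕ 0b10110011 = 0b10010101.

C[0] = 0b01101100, C[1] = 0b01111001, C[2] = 0b00101100, C[3] = 0b10010101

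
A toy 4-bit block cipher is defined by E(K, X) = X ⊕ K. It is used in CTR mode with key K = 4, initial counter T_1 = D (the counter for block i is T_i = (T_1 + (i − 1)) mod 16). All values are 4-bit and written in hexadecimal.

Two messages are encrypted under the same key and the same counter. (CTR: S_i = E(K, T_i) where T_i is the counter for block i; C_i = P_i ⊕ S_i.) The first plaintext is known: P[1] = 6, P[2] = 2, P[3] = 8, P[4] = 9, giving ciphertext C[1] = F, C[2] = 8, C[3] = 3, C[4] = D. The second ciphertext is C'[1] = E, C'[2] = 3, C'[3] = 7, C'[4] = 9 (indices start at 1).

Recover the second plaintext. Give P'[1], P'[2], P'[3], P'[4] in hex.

P'[1] = 7, P'[2] = 9, P'[3] = C, P'[4] = D

In CTR with a reused counter, both messages share the same keystream S_i, so C_i ⊕ C'_i = P_i ⊕ P'_i and thus P'_i = P_i ⊕ C_i ⊕ C'_i.
P'[1]: 6 ⊕ F ⊕ E = 7.
P'[2]: 2 ⊕ 8 ⊕ 3 = 9.
P'[3]: 8 ⊕ 3 ⊕ 7 = C.
P'[4]: 9 ⊕ D ⊕ 9 = D.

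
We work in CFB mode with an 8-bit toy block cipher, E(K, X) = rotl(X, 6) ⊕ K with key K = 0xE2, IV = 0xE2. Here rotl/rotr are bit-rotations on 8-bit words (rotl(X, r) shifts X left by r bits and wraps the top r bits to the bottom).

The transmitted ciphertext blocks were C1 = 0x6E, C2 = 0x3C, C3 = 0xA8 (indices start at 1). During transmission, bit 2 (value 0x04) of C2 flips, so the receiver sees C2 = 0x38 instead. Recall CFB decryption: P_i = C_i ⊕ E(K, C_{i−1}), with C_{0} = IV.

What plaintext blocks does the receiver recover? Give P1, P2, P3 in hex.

P1 = 0x34, P2 = 0x41, P3 = 0x44

Only C2 changed, to 0x38. In CFB, a change in C_i flips the same bit in P_i and garbles P_{i+1}. Decrypting the received ciphertext:
P1: E(K, 0xE2) = 0x5A; 0x6E ⊕ 0x5A = 0x34.
P2: E(K, 0x6E) = 0x79; 0x38 ⊕ 0x79 = 0x41.
P3: E(K, 0x38) = 0xEC; 0xA8 ⊕ 0xEC = 0x44.
Blocks that differ from the original plaintext: P2, P3.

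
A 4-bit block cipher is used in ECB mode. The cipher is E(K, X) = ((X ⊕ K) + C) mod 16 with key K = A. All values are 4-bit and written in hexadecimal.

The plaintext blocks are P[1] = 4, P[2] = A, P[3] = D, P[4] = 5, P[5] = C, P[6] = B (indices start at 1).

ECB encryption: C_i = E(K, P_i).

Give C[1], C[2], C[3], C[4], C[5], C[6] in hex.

C[1]: E(K, 4) = A.
C[2]: E(K, A) = C.
C[3]: E(K, D) = 3.
C[4]: E(K, 5) = B.
C[5]: E(K, C) = 2.
C[6]: E(K, B) = D.

C[1] = A, C[2] = C, C[3] = 3, C[4] = B, C[5] = 2, C[6] = D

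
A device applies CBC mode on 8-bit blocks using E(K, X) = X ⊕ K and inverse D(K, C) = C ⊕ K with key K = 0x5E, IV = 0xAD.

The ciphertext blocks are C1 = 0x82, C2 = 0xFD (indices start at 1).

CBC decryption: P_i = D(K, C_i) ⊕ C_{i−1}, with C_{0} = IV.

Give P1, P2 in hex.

P1 = 0x71, P2 = 0x21

P1: D(K, 0x82) = 0xDC; 0xDC ⊕ 0xAD = 0x71.
P2: D(K, 0xFD) = 0xA3; 0xA3 ⊕ 0x82 = 0x21.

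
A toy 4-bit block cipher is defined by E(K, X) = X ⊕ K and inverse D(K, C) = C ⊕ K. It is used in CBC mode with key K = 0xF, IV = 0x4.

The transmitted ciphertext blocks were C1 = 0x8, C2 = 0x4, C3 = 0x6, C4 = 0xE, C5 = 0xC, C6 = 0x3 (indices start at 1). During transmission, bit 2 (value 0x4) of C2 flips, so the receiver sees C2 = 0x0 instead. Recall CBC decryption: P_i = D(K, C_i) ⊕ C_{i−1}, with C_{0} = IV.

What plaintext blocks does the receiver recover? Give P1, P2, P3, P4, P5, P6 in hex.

Only C2 changed, to 0x0. In CBC, a change in C_i garbles P_i and flips the same bit in P_{i+1}. Decrypting the received ciphertext:
P1: D(K, 0x8) = 0x7; 0x7 ⊕ 0x4 = 0x3.
P2: D(K, 0x0) = 0xF; 0xF ⊕ 0x8 = 0x7.
P3: D(K, 0x6) = 0x9; 0x9 ⊕ 0x0 = 0x9.
P4: D(K, 0xE) = 0x1; 0x1 ⊕ 0x6 = 0x7.
P5: D(K, 0xC) = 0x3; 0x3 ⊕ 0xE = 0xD.
P6: D(K, 0x3) = 0xC; 0xC ⊕ 0xC = 0x0.
Blocks that differ from the original plaintext: P2, P3.

P1 = 0x3, P2 = 0x7, P3 = 0x9, P4 = 0x7, P5 = 0xD, P6 = 0x0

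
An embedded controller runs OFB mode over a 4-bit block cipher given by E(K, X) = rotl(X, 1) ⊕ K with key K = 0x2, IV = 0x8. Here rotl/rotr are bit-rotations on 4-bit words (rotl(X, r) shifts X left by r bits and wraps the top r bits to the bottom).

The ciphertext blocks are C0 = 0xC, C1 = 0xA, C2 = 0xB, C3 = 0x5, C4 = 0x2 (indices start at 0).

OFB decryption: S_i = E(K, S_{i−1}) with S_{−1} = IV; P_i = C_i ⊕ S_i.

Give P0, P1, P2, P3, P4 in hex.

P0 = 0xF, P1 = 0xE, P2 = 0x1, P3 = 0x2, P4 = 0xE

P0: S = E(K, 0x8) = 0x3; 0xC ⊕ 0x3 = 0xF.
P1: S = E(K, 0x3) = 0x4; 0xA ⊕ 0x4 = 0xE.
P2: S = E(K, 0x4) = 0xA; 0xB ⊕ 0xA = 0x1.
P3: S = E(K, 0xA) = 0x7; 0x5 ⊕ 0x7 = 0x2.
P4: S = E(K, 0x7) = 0xC; 0x2 ⊕ 0xC = 0xE.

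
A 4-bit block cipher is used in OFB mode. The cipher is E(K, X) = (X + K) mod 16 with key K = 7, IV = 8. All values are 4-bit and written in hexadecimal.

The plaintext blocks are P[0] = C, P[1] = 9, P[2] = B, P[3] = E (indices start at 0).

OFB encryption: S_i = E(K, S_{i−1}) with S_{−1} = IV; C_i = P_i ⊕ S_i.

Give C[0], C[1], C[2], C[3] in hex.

C[0]: S = E(K, 8) = F; C ⊕ F = 3.
C[1]: S = E(K, F) = 6; 9 ⊕ 6 = F.
C[2]: S = E(K, 6) = D; B ⊕ D = 6.
C[3]: S = E(K, D) = 4; E ⊕ 4 = A.

C[0] = 3, C[1] = F, C[2] = 6, C[3] = A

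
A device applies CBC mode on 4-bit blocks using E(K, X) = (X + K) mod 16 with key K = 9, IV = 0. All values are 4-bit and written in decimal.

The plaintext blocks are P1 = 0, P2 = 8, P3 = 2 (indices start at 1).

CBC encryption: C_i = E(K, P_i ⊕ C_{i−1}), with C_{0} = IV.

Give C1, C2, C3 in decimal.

C1: P1 ⊕ 0 = 0; E(K, 0) = 9.
C2: P2 ⊕ 9 = 1; E(K, 1) = 10.
C3: P3 ⊕ 10 = 8; E(K, 8) = 1.

C1 = 9, C2 = 10, C3 = 1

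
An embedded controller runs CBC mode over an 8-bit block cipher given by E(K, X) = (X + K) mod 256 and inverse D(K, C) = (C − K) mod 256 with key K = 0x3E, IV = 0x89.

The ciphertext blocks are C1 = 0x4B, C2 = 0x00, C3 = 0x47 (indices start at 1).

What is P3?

CBC decryption: P_i = D(K, C_i) ⊕ C_{i−1}, with C_{0} = IV.
P3: D(K, 0x47) = 0x09; 0x09 ⊕ 0x00 = 0x09.

P3 = 0x09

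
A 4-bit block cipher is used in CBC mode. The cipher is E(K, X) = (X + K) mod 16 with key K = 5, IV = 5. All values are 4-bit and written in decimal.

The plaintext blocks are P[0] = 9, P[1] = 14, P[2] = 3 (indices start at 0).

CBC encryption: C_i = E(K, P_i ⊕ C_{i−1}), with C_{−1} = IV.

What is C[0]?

C[0] = 1

C[0]: P[0] ⊕ 5 = 12; E(K, 12) = 1.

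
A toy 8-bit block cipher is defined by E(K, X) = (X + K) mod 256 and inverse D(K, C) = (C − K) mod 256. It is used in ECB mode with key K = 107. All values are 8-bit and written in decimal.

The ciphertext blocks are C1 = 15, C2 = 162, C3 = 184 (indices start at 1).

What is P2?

P2 = 55

ECB decryption: P_i = D(K, C_i).
P2: D(K, 162) = 55.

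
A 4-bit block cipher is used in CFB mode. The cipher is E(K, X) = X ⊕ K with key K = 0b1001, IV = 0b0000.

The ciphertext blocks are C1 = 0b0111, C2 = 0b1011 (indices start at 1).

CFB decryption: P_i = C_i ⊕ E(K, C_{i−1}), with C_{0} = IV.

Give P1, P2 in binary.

P1 = 0b1110, P2 = 0b0101

P1: E(K, 0b0000) = 0b1001; 0b0111 ⊕ 0b1001 = 0b1110.
P2: E(K, 0b0111) = 0b1110; 0b1011 ⊕ 0b1110 = 0b0101.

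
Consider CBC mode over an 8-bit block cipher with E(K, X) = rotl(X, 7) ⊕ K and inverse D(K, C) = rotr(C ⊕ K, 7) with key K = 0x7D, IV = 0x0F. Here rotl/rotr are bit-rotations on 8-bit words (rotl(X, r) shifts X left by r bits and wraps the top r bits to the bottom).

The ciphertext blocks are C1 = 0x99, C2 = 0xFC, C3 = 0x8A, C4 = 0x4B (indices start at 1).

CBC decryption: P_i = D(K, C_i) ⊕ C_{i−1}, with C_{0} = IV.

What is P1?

P1: D(K, 0x99) = 0xC9; 0xC9 ⊕ 0x0F = 0xC6.

P1 = 0xC6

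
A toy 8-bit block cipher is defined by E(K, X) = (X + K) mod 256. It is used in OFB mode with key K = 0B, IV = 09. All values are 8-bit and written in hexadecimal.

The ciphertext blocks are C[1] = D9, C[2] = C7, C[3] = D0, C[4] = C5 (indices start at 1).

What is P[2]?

OFB decryption: S_i = E(K, S_{i−1}) with S_{0} = IV; P_i = C_i ⊕ S_i.
P[1]: S = E(K, 09) = 14; D9 ⊕ 14 = CD.
P[2]: S = E(K, 14) = 1F; C7 ⊕ 1F = D8.

P[2] = D8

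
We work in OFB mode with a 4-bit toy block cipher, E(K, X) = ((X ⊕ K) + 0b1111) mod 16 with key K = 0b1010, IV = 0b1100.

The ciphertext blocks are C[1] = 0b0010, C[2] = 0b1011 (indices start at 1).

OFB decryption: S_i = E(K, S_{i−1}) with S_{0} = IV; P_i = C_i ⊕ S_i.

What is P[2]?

P[1]: S = E(K, 0b1100) = 0b0101; 0b0010 ⊕ 0b0101 = 0b0111.
P[2]: S = E(K, 0b0101) = 0b1110; 0b1011 ⊕ 0b1110 = 0b0101.

P[2] = 0b0101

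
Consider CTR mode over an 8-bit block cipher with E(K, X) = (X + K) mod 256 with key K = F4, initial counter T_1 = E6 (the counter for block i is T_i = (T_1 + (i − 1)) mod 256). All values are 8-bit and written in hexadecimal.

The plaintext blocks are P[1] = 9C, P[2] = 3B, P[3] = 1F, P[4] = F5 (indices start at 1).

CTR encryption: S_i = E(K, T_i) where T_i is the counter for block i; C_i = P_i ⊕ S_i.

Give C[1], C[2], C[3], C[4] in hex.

C[1]: T = E6, S = E(K, T) = DA; 9C ⊕ DA = 46.
C[2]: T = E7, S = E(K, T) = DB; 3B ⊕ DB = E0.
C[3]: T = E8, S = E(K, T) = DC; 1F ⊕ DC = C3.
C[4]: T = E9, S = E(K, T) = DD; F5 ⊕ DD = 28.

C[1] = 46, C[2] = E0, C[3] = C3, C[4] = 28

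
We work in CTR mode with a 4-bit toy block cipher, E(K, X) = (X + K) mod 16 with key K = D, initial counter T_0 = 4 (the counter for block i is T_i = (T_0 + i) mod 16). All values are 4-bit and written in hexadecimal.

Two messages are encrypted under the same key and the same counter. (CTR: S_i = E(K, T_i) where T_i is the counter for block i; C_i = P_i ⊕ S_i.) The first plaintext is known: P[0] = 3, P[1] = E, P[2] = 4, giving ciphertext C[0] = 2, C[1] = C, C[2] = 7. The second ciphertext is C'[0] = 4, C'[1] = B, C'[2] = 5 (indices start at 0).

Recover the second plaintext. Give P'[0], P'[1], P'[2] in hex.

In CTR with a reused counter, both messages share the same keystream S_i, so C_i ⊕ C'_i = P_i ⊕ P'_i and thus P'_i = P_i ⊕ C_i ⊕ C'_i.
P'[0]: 3 ⊕ 2 ⊕ 4 = 5.
P'[1]: E ⊕ C ⊕ B = 9.
P'[2]: 4 ⊕ 7 ⊕ 5 = 6.

P'[0] = 5, P'[1] = 9, P'[2] = 6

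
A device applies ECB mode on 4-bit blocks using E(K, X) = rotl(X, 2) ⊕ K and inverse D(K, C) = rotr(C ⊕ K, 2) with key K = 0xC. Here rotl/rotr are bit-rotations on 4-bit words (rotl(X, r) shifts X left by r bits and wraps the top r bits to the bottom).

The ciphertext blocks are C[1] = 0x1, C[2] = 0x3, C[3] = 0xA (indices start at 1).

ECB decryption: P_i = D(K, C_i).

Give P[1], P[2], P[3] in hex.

P[1]: D(K, 0x1) = 0x7.
P[2]: D(K, 0x3) = 0xF.
P[3]: D(K, 0xA) = 0x9.

P[1] = 0x7, P[2] = 0xF, P[3] = 0x9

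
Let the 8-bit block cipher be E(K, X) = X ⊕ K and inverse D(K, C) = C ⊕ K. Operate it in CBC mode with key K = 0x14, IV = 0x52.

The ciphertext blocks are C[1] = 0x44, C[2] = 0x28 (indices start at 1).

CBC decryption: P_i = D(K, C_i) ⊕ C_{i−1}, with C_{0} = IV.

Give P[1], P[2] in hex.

P[1] = 0x02, P[2] = 0x78

P[1]: D(K, 0x44) = 0x50; 0x50 ⊕ 0x52 = 0x02.
P[2]: D(K, 0x28) = 0x3C; 0x3C ⊕ 0x44 = 0x78.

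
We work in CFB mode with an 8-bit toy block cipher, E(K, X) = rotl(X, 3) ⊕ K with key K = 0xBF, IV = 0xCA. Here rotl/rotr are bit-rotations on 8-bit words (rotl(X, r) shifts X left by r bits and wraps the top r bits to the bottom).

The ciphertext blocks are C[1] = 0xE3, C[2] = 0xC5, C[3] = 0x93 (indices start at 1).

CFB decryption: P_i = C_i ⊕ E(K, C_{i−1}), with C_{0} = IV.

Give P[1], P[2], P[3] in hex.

P[1] = 0x0A, P[2] = 0x65, P[3] = 0x02

P[1]: E(K, 0xCA) = 0xE9; 0xE3 ⊕ 0xE9 = 0x0A.
P[2]: E(K, 0xE3) = 0xA0; 0xC5 ⊕ 0xA0 = 0x65.
P[3]: E(K, 0xC5) = 0x91; 0x93 ⊕ 0x91 = 0x02.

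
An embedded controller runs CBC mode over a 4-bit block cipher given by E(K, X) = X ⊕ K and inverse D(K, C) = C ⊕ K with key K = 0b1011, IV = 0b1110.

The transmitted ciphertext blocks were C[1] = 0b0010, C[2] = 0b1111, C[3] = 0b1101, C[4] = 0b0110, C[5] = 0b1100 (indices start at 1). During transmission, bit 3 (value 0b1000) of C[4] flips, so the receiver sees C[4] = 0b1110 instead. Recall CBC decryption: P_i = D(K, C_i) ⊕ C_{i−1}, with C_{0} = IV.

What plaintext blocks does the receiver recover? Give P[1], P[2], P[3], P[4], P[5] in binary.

P[1] = 0b0111, P[2] = 0b0110, P[3] = 0b1001, P[4] = 0b1000, P[5] = 0b1001

Only C[4] changed, to 0b1110. In CBC, a change in C_i garbles P_i and flips the same bit in P_{i+1}. Decrypting the received ciphertext:
P[1]: D(K, 0b0010) = 0b1001; 0b1001 ⊕ 0b1110 = 0b0111.
P[2]: D(K, 0b1111) = 0b0100; 0b0100 ⊕ 0b0010 = 0b0110.
P[3]: D(K, 0b1101) = 0b0110; 0b0110 ⊕ 0b1111 = 0b1001.
P[4]: D(K, 0b1110) = 0b0101; 0b0101 ⊕ 0b1101 = 0b1000.
P[5]: D(K, 0b1100) = 0b0111; 0b0111 ⊕ 0b1110 = 0b1001.
Blocks that differ from the original plaintext: P[4], P[5].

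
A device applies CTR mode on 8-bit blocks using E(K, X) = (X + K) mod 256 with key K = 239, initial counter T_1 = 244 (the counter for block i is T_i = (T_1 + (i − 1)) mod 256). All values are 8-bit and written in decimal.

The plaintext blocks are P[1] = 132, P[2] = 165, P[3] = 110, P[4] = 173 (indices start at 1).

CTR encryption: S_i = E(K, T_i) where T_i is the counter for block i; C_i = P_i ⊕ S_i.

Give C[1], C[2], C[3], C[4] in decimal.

C[1] = 103, C[2] = 65, C[3] = 139, C[4] = 75

C[1]: T = 244, S = E(K, T) = 227; 132 ⊕ 227 = 103.
C[2]: T = 245, S = E(K, T) = 228; 165 ⊕ 228 = 65.
C[3]: T = 246, S = E(K, T) = 229; 110 ⊕ 229 = 139.
C[4]: T = 247, S = E(K, T) = 230; 173 ⊕ 230 = 75.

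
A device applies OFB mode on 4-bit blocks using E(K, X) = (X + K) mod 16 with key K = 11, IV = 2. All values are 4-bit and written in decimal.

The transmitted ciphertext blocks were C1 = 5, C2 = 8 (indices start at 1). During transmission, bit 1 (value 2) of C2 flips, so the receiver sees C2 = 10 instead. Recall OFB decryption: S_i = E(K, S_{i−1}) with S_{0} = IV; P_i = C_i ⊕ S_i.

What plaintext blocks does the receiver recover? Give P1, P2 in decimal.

Only C2 changed, to 10. In OFB, a change in C_i flips the same bit in P_i only; the keystream is unaffected. Decrypting the received ciphertext:
P1: S = E(K, 2) = 13; 5 ⊕ 13 = 8.
P2: S = E(K, 13) = 8; 10 ⊕ 8 = 2.
Blocks that differ from the original plaintext: P2.

P1 = 8, P2 = 2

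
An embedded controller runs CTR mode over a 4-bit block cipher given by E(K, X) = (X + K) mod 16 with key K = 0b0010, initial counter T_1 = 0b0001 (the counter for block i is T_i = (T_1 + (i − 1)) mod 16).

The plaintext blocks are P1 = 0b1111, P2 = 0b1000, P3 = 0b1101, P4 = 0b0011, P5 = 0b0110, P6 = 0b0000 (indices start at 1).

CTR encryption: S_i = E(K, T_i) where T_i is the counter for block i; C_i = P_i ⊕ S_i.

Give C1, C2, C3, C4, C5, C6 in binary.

C1: T = 0b0001, S = E(K, T) = 0b0011; 0b1111 ⊕ 0b0011 = 0b1100.
C2: T = 0b0010, S = E(K, T) = 0b0100; 0b1000 ⊕ 0b0100 = 0b1100.
C3: T = 0b0011, S = E(K, T) = 0b0101; 0b1101 ⊕ 0b0101 = 0b1000.
C4: T = 0b0100, S = E(K, T) = 0b0110; 0b0011 ⊕ 0b0110 = 0b0101.
C5: T = 0b0101, S = E(K, T) = 0b0111; 0b0110 ⊕ 0b0111 = 0b0001.
C6: T = 0b0110, S = E(K, T) = 0b1000; 0b0000 ⊕ 0b1000 = 0b1000.

C1 = 0b1100, C2 = 0b1100, C3 = 0b1000, C4 = 0b0101, C5 = 0b0001, C6 = 0b1000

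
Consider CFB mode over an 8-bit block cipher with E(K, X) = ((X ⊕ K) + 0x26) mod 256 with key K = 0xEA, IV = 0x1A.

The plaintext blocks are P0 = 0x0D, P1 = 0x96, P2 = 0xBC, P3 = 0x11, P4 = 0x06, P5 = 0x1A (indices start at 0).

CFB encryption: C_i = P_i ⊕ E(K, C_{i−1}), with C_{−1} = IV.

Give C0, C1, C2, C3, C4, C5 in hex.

C0: E(K, 0x1A) = 0x16; 0x0D ⊕ 0x16 = 0x1B.
C1: E(K, 0x1B) = 0x17; 0x96 ⊕ 0x17 = 0x81.
C2: E(K, 0x81) = 0x91; 0xBC ⊕ 0x91 = 0x2D.
C3: E(K, 0x2D) = 0xED; 0x11 ⊕ 0xED = 0xFC.
C4: E(K, 0xFC) = 0x3C; 0x06 ⊕ 0x3C = 0x3A.
C5: E(K, 0x3A) = 0xF6; 0x1A ⊕ 0xF6 = 0xEC.

C0 = 0x1B, C1 = 0x81, C2 = 0x2D, C3 = 0xFC, C4 = 0x3A, C5 = 0xEC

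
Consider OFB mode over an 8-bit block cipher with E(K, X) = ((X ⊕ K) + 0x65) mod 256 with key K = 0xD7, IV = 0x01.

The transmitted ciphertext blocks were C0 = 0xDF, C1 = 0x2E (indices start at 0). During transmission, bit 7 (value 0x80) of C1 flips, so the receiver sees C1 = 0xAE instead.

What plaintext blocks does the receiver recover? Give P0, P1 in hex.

P0 = 0xE4, P1 = 0xFF

OFB decryption: S_i = E(K, S_{i−1}) with S_{−1} = IV; P_i = C_i ⊕ S_i.
Only C1 changed, to 0xAE. In OFB, a change in C_i flips the same bit in P_i only; the keystream is unaffected. Decrypting the received ciphertext:
P0: S = E(K, 0x01) = 0x3B; 0xDF ⊕ 0x3B = 0xE4.
P1: S = E(K, 0x3B) = 0x51; 0xAE ⊕ 0x51 = 0xFF.
Blocks that differ from the original plaintext: P1.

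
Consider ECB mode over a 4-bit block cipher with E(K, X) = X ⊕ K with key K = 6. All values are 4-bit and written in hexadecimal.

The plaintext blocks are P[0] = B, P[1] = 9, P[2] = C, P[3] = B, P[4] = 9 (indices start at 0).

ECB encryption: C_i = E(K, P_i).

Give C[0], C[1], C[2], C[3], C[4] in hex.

C[0]: E(K, B) = D.
C[1]: E(K, 9) = F.
C[2]: E(K, C) = A.
C[3]: E(K, B) = D.
C[4]: E(K, 9) = F.

C[0] = D, C[1] = F, C[2] = A, C[3] = D, C[4] = F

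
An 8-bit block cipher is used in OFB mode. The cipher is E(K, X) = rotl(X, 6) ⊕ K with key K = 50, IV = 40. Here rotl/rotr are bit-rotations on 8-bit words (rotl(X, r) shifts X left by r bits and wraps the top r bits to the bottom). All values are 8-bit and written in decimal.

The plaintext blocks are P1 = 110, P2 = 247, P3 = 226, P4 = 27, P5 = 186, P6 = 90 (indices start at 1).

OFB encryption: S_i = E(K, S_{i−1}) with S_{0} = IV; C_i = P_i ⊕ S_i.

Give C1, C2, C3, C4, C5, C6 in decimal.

C1: S = E(K, 40) = 56; 110 ⊕ 56 = 86.
C2: S = E(K, 56) = 60; 247 ⊕ 60 = 203.
C3: S = E(K, 60) = 61; 226 ⊕ 61 = 223.
C4: S = E(K, 61) = 125; 27 ⊕ 125 = 102.
C5: S = E(K, 125) = 109; 186 ⊕ 109 = 215.
C6: S = E(K, 109) = 105; 90 ⊕ 105 = 51.

C1 = 86, C2 = 203, C3 = 223, C4 = 102, C5 = 215, C6 = 51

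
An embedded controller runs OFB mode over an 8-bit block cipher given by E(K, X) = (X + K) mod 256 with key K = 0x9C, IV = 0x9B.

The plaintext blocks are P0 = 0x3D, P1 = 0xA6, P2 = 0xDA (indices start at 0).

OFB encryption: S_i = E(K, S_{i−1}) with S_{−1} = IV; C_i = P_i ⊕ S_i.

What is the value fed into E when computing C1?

0x37

C0: S = E(K, 0x9B) = 0x37; 0x3D ⊕ 0x37 = 0x0A.
C1: S = E(K, 0x37) = 0xD3; 0xA6 ⊕ 0xD3 = 0x75.
So the input to E for block 1 is 0x37.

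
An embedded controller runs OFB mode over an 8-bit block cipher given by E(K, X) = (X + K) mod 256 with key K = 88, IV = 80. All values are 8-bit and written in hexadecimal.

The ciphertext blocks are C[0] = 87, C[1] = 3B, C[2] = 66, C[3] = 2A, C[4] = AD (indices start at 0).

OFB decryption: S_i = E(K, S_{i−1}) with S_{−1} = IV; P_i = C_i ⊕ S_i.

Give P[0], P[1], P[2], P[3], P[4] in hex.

P[0]: S = E(K, 80) = 08; 87 ⊕ 08 = 8F.
P[1]: S = E(K, 08) = 90; 3B ⊕ 90 = AB.
P[2]: S = E(K, 90) = 18; 66 ⊕ 18 = 7E.
P[3]: S = E(K, 18) = A0; 2A ⊕ A0 = 8A.
P[4]: S = E(K, A0) = 28; AD ⊕ 28 = 85.

P[0] = 8F, P[1] = AB, P[2] = 7E, P[3] = 8A, P[4] = 85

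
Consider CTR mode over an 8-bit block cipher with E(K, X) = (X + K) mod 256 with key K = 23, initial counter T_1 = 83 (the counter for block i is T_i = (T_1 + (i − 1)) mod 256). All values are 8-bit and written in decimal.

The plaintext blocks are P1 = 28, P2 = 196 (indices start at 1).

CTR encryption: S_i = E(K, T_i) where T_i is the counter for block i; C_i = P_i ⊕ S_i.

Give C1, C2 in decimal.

C1 = 118, C2 = 175

C1: T = 83, S = E(K, T) = 106; 28 ⊕ 106 = 118.
C2: T = 84, S = E(K, T) = 107; 196 ⊕ 107 = 175.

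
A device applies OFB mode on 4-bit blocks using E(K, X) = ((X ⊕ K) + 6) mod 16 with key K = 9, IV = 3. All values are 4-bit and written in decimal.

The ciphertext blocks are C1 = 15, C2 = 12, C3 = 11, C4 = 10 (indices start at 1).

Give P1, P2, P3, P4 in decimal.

OFB decryption: S_i = E(K, S_{i−1}) with S_{0} = IV; P_i = C_i ⊕ S_i.
P1: S = E(K, 3) = 0; 15 ⊕ 0 = 15.
P2: S = E(K, 0) = 15; 12 ⊕ 15 = 3.
P3: S = E(K, 15) = 12; 11 ⊕ 12 = 7.
P4: S = E(K, 12) = 11; 10 ⊕ 11 = 1.

P1 = 15, P2 = 3, P3 = 7, P4 = 1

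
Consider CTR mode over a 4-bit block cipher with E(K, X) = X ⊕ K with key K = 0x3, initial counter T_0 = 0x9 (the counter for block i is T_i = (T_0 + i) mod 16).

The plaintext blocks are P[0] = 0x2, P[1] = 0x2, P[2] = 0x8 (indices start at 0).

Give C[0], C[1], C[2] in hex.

CTR encryption: S_i = E(K, T_i) where T_i is the counter for block i; C_i = P_i ⊕ S_i.
C[0]: T = 0x9, S = E(K, T) = 0xA; 0x2 ⊕ 0xA = 0x8.
C[1]: T = 0xA, S = E(K, T) = 0x9; 0x2 ⊕ 0x9 = 0xB.
C[2]: T = 0xB, S = E(K, T) = 0x8; 0x8 ⊕ 0x8 = 0x0.

C[0] = 0x8, C[1] = 0xB, C[2] = 0x0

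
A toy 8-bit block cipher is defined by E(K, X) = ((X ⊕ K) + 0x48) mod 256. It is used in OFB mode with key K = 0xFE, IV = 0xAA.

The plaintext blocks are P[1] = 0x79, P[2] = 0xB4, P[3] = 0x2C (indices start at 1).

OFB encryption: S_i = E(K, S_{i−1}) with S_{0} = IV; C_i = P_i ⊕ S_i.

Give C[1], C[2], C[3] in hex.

C[1] = 0xE5, C[2] = 0x1E, C[3] = 0xB0

C[1]: S = E(K, 0xAA) = 0x9C; 0x79 ⊕ 0x9C = 0xE5.
C[2]: S = E(K, 0x9C) = 0xAA; 0xB4 ⊕ 0xAA = 0x1E.
C[3]: S = E(K, 0xAA) = 0x9C; 0x2C ⊕ 0x9C = 0xB0.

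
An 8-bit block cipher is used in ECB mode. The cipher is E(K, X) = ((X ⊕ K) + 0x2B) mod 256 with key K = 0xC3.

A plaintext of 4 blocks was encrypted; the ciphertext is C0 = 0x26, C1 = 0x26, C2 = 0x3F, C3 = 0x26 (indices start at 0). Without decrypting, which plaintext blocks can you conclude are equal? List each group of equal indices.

ECB encrypts each block independently with the same key, so equal ciphertext blocks imply equal plaintext blocks.
C0 = C1 = C3 = 0x26, so P0 = P1 = P3.

P0 = P1 = P3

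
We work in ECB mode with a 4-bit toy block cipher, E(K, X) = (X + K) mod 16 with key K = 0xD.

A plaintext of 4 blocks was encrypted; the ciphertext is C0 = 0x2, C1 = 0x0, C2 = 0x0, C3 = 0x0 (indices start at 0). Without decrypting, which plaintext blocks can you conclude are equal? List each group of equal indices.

ECB encrypts each block independently with the same key, so equal ciphertext blocks imply equal plaintext blocks.
C1 = C2 = C3 = 0x0, so P1 = P2 = P3.

P1 = P2 = P3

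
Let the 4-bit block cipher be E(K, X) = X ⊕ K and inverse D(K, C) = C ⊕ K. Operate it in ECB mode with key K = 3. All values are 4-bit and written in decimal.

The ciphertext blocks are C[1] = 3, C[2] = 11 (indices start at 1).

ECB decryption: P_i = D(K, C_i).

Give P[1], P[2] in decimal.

P[1]: D(K, 3) = 0.
P[2]: D(K, 11) = 8.

P[1] = 0, P[2] = 8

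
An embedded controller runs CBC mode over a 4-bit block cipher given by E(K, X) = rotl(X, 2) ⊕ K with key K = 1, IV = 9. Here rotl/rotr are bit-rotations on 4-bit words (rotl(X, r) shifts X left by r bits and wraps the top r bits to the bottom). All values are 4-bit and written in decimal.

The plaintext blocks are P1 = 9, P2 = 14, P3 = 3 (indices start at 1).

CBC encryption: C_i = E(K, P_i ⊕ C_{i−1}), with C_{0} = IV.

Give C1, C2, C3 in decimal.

C1: P1 ⊕ 9 = 0; E(K, 0) = 1.
C2: P2 ⊕ 1 = 15; E(K, 15) = 14.
C3: P3 ⊕ 14 = 13; E(K, 13) = 6.

C1 = 1, C2 = 14, C3 = 6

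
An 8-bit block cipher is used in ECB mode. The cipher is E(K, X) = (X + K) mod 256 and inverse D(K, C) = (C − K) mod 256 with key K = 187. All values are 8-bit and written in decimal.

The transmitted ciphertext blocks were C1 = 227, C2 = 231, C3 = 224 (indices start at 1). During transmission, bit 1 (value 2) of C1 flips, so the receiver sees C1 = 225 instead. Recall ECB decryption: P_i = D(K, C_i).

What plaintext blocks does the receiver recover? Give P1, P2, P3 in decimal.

Only C1 changed, to 225. In ECB, a change in C_i affects only P_i. Decrypting the received ciphertext:
P1: D(K, 225) = 38.
P2: D(K, 231) = 44.
P3: D(K, 224) = 37.
Blocks that differ from the original plaintext: P1.

P1 = 38, P2 = 44, P3 = 37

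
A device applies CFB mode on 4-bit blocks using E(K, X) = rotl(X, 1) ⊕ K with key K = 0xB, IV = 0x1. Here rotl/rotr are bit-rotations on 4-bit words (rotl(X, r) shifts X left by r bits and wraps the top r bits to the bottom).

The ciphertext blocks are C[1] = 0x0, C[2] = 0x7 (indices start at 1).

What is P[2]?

P[2] = 0xC

CFB decryption: P_i = C_i ⊕ E(K, C_{i−1}), with C_{0} = IV.
P[2]: E(K, 0x0) = 0xB; 0x7 ⊕ 0xB = 0xC.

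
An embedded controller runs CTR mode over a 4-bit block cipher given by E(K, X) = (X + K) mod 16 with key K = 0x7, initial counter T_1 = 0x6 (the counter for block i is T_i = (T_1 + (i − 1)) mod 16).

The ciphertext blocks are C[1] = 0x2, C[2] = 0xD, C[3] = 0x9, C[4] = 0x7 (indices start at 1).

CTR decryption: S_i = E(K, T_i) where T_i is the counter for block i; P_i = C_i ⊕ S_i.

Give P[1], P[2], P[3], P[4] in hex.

P[1] = 0xF, P[2] = 0x3, P[3] = 0x6, P[4] = 0x7

P[1]: T = 0x6, S = E(K, T) = 0xD; 0x2 ⊕ 0xD = 0xF.
P[2]: T = 0x7, S = E(K, T) = 0xE; 0xD ⊕ 0xE = 0x3.
P[3]: T = 0x8, S = E(K, T) = 0xF; 0x9 ⊕ 0xF = 0x6.
P[4]: T = 0x9, S = E(K, T) = 0x0; 0x7 ⊕ 0x0 = 0x7.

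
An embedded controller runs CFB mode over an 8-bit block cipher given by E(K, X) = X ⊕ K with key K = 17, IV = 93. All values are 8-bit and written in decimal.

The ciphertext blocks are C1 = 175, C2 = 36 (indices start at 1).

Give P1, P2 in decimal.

CFB decryption: P_i = C_i ⊕ E(K, C_{i−1}), with C_{0} = IV.
P1: E(K, 93) = 76; 175 ⊕ 76 = 227.
P2: E(K, 175) = 190; 36 ⊕ 190 = 154.

P1 = 227, P2 = 154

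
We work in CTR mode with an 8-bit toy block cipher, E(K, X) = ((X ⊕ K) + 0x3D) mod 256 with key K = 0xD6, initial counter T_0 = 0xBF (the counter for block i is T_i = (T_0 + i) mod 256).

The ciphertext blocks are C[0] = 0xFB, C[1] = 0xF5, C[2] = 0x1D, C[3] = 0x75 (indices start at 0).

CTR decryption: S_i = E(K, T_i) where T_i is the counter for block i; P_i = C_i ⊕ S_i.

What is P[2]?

P[2]: T = 0xC1, S = E(K, T) = 0x54; 0x1D ⊕ 0x54 = 0x49.

P[2] = 0x49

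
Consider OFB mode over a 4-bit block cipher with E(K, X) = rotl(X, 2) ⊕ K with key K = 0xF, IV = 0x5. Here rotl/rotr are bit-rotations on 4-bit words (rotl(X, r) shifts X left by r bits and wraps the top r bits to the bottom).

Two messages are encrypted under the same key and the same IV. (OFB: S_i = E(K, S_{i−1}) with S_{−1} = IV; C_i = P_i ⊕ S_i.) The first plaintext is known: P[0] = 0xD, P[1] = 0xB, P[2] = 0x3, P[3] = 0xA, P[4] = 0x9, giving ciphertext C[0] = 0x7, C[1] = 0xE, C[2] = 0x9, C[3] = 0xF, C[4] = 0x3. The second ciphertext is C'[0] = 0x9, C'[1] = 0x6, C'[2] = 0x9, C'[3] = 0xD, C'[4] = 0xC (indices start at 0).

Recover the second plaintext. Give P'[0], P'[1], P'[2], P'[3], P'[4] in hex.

P'[0] = 0x3, P'[1] = 0x3, P'[2] = 0x3, P'[3] = 0x8, P'[4] = 0x6

In OFB with a reused IV, both messages share the same keystream S_i, so C_i ⊕ C'_i = P_i ⊕ P'_i and thus P'_i = P_i ⊕ C_i ⊕ C'_i.
P'[0]: 0xD ⊕ 0x7 ⊕ 0x9 = 0x3.
P'[1]: 0xB ⊕ 0xE ⊕ 0x6 = 0x3.
P'[2]: 0x3 ⊕ 0x9 ⊕ 0x9 = 0x3.
P'[3]: 0xA ⊕ 0xF ⊕ 0xD = 0x8.
P'[4]: 0x9 ⊕ 0x3 ⊕ 0xC = 0x6.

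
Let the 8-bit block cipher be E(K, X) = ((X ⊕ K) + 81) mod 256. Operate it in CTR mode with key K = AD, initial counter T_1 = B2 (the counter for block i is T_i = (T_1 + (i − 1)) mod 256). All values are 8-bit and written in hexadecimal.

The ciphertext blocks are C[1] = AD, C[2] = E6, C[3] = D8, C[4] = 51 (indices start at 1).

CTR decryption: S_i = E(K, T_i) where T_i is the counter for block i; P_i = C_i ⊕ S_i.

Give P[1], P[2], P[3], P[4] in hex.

P[1]: T = B2, S = E(K, T) = A0; AD ⊕ A0 = 0D.
P[2]: T = B3, S = E(K, T) = 9F; E6 ⊕ 9F = 79.
P[3]: T = B4, S = E(K, T) = 9A; D8 ⊕ 9A = 42.
P[4]: T = B5, S = E(K, T) = 99; 51 ⊕ 99 = C8.

P[1] = 0D, P[2] = 79, P[3] = 42, P[4] = C8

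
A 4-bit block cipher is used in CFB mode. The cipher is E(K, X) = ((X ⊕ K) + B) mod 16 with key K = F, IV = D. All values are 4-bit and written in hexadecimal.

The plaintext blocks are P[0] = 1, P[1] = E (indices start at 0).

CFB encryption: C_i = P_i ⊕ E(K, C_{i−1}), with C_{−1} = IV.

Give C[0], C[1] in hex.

C[0]: E(K, D) = D; 1 ⊕ D = C.
C[1]: E(K, C) = E; E ⊕ E = 0.

C[0] = C, C[1] = 0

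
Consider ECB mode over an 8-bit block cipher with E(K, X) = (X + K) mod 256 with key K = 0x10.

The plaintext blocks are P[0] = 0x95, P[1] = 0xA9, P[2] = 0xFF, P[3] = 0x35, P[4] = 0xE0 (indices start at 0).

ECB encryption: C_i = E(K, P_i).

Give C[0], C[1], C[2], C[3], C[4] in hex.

C[0] = 0xA5, C[1] = 0xB9, C[2] = 0x0F, C[3] = 0x45, C[4] = 0xF0

C[0]: E(K, 0x95) = 0xA5.
C[1]: E(K, 0xA9) = 0xB9.
C[2]: E(K, 0xFF) = 0x0F.
C[3]: E(K, 0x35) = 0x45.
C[4]: E(K, 0xE0) = 0xF0.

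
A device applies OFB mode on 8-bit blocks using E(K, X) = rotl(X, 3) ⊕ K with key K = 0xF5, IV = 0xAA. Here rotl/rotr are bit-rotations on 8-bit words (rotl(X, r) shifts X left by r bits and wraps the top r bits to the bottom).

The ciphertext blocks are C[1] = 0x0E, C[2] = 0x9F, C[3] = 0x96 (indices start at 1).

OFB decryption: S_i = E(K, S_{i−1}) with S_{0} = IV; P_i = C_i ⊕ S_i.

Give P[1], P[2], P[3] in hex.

P[1] = 0xAE, P[2] = 0x6F, P[3] = 0xE4

P[1]: S = E(K, 0xAA) = 0xA0; 0x0E ⊕ 0xA0 = 0xAE.
P[2]: S = E(K, 0xA0) = 0xF0; 0x9F ⊕ 0xF0 = 0x6F.
P[3]: S = E(K, 0xF0) = 0x72; 0x96 ⊕ 0x72 = 0xE4.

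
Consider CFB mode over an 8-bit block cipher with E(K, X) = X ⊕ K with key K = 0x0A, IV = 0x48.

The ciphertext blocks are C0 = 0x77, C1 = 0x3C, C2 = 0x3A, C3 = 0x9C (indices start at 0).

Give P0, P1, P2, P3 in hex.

CFB decryption: P_i = C_i ⊕ E(K, C_{i−1}), with C_{−1} = IV.
P0: E(K, 0x48) = 0x42; 0x77 ⊕ 0x42 = 0x35.
P1: E(K, 0x77) = 0x7D; 0x3C ⊕ 0x7D = 0x41.
P2: E(K, 0x3C) = 0x36; 0x3A ⊕ 0x36 = 0x0C.
P3: E(K, 0x3A) = 0x30; 0x9C ⊕ 0x30 = 0xAC.

P0 = 0x35, P1 = 0x41, P2 = 0x0C, P3 = 0xAC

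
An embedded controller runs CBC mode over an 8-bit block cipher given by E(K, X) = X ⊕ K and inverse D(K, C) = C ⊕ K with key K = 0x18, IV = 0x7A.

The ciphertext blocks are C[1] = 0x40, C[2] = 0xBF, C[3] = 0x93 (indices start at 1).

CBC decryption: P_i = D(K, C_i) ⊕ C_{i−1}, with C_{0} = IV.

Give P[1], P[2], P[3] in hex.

P[1]: D(K, 0x40) = 0x58; 0x58 ⊕ 0x7A = 0x22.
P[2]: D(K, 0xBF) = 0xA7; 0xA7 ⊕ 0x40 = 0xE7.
P[3]: D(K, 0x93) = 0x8B; 0x8B ⊕ 0xBF = 0x34.

P[1] = 0x22, P[2] = 0xE7, P[3] = 0x34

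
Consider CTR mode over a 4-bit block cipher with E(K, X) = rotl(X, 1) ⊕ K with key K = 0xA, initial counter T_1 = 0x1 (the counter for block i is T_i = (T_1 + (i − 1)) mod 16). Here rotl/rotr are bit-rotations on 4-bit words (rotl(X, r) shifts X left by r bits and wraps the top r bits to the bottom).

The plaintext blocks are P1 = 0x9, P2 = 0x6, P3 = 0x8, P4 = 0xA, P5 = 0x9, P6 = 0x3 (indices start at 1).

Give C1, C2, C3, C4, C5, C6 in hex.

CTR encryption: S_i = E(K, T_i) where T_i is the counter for block i; C_i = P_i ⊕ S_i.
C1: T = 0x1, S = E(K, T) = 0x8; 0x9 ⊕ 0x8 = 0x1.
C2: T = 0x2, S = E(K, T) = 0xE; 0x6 ⊕ 0xE = 0x8.
C3: T = 0x3, S = E(K, T) = 0xC; 0x8 ⊕ 0xC = 0x4.
C4: T = 0x4, S = E(K, T) = 0x2; 0xA ⊕ 0x2 = 0x8.
C5: T = 0x5, S = E(K, T) = 0x0; 0x9 ⊕ 0x0 = 0x9.
C6: T = 0x6, S = E(K, T) = 0x6; 0x3 ⊕ 0x6 = 0x5.

C1 = 0x1, C2 = 0x8, C3 = 0x4, C4 = 0x8, C5 = 0x9, C6 = 0x5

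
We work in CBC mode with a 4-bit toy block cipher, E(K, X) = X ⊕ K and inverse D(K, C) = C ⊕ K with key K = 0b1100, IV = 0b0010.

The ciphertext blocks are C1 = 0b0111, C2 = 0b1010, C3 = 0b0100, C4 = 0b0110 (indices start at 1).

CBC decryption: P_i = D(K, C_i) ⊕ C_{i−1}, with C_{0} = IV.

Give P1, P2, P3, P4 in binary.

P1 = 0b1001, P2 = 0b0001, P3 = 0b0010, P4 = 0b1110

P1: D(K, 0b0111) = 0b1011; 0b1011 ⊕ 0b0010 = 0b1001.
P2: D(K, 0b1010) = 0b0110; 0b0110 ⊕ 0b0111 = 0b0001.
P3: D(K, 0b0100) = 0b1000; 0b1000 ⊕ 0b1010 = 0b0010.
P4: D(K, 0b0110) = 0b1010; 0b1010 ⊕ 0b0100 = 0b1110.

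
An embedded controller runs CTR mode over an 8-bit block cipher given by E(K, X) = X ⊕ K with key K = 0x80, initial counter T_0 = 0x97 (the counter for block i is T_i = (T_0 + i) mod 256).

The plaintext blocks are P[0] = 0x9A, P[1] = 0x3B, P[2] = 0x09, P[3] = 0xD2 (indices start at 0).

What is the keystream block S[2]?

0x19

CTR encryption: S_i = E(K, T_i) where T_i is the counter for block i; C_i = P_i ⊕ S_i.
C[0]: T = 0x97, S = E(K, T) = 0x17; 0x9A ⊕ 0x17 = 0x8D.
C[1]: T = 0x98, S = E(K, T) = 0x18; 0x3B ⊕ 0x18 = 0x23.
C[2]: T = 0x99, S = E(K, T) = 0x19; 0x09 ⊕ 0x19 = 0x10.
So S[2] = 0x19.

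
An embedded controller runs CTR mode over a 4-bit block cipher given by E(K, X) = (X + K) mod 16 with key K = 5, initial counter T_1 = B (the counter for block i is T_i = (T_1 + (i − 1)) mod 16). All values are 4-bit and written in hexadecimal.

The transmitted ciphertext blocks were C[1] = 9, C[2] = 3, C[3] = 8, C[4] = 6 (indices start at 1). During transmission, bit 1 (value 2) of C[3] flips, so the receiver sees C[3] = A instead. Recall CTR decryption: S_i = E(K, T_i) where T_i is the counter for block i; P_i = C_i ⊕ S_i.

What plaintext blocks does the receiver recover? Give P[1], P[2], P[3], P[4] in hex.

P[1] = 9, P[2] = 2, P[3] = 8, P[4] = 5

Only C[3] changed, to A. In CTR, a change in C_i flips the same bit in P_i only; the keystream is unaffected. Decrypting the received ciphertext:
P[1]: T = B, S = E(K, T) = 0; 9 ⊕ 0 = 9.
P[2]: T = C, S = E(K, T) = 1; 3 ⊕ 1 = 2.
P[3]: T = D, S = E(K, T) = 2; A ⊕ 2 = 8.
P[4]: T = E, S = E(K, T) = 3; 6 ⊕ 3 = 5.
Blocks that differ from the original plaintext: P[3].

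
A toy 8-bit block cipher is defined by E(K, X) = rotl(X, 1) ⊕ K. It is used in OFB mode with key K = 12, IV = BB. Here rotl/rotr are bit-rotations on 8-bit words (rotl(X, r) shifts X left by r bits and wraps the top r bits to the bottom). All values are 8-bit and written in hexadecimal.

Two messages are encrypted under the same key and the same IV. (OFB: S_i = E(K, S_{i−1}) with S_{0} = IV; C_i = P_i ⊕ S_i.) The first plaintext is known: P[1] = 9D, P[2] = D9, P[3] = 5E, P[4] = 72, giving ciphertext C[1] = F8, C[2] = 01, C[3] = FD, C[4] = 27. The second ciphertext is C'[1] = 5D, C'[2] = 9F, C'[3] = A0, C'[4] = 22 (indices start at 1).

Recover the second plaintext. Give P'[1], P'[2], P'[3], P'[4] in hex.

P'[1] = 38, P'[2] = 47, P'[3] = 03, P'[4] = 77

In OFB with a reused IV, both messages share the same keystream S_i, so C_i ⊕ C'_i = P_i ⊕ P'_i and thus P'_i = P_i ⊕ C_i ⊕ C'_i.
P'[1]: 9D ⊕ F8 ⊕ 5D = 38.
P'[2]: D9 ⊕ 01 ⊕ 9F = 47.
P'[3]: 5E ⊕ FD ⊕ A0 = 03.
P'[4]: 72 ⊕ 27 ⊕ 22 = 77.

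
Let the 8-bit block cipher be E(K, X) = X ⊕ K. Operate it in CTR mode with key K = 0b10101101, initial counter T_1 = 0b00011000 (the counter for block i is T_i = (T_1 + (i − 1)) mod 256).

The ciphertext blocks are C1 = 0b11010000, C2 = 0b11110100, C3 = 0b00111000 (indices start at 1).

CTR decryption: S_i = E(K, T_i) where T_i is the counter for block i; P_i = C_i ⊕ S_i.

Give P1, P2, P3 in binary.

P1: T = 0b00011000, S = E(K, T) = 0b10110101; 0b11010000 ⊕ 0b10110101 = 0b01100101.
P2: T = 0b00011001, S = E(K, T) = 0b10110100; 0b11110100 ⊕ 0b10110100 = 0b01000000.
P3: T = 0b00011010, S = E(K, T) = 0b10110111; 0b00111000 ⊕ 0b10110111 = 0b10001111.

P1 = 0b01100101, P2 = 0b01000000, P3 = 0b10001111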